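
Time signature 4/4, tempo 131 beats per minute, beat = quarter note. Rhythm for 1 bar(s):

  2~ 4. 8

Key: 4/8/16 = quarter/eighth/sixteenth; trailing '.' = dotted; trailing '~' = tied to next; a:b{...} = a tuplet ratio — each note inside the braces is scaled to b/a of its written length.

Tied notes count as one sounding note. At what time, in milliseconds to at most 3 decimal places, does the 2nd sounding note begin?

1. 0.0ms @ 0 + 1603.053ms (7/2)
2. 1603.053ms @ 7/2 + 229.008ms (1/2)

note 2 onset = 7/2b = 1603.053ms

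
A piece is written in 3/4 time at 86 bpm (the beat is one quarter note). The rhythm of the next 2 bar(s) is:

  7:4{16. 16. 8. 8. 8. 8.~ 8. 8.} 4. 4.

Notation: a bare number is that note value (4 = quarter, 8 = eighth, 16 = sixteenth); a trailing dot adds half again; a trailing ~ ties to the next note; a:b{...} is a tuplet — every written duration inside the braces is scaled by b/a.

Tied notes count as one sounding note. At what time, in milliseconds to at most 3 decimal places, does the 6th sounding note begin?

1. 0.0ms @ 0 + 149.502ms (3/14)
2. 149.502ms @ 3/14 + 149.502ms (3/14)
3. 299.003ms @ 3/7 + 299.003ms (3/7)
4. 598.007ms @ 6/7 + 299.003ms (3/7)
5. 897.01ms @ 9/7 + 299.003ms (3/7)
6. 1196.013ms @ 12/7 + 598.007ms (6/7)
7. 1794.02ms @ 18/7 + 299.003ms (3/7)
8. 2093.023ms @ 3 + 1046.512ms (3/2)
9. 3139.535ms @ 9/2 + 1046.512ms (3/2)

note 6 onset = 12/7b = 1196.013ms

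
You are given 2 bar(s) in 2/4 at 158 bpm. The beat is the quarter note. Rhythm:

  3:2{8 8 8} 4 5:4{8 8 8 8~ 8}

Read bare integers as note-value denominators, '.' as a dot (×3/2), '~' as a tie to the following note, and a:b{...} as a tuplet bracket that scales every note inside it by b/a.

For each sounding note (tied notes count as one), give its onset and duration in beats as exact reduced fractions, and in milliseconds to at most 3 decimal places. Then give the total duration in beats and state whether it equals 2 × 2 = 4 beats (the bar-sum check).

1) 0.0ms=0b +126.582ms=1/3b
2) 126.582ms=1/3b +126.582ms=1/3b
3) 253.165ms=2/3b +126.582ms=1/3b
4) 379.747ms=1b +379.747ms=1b
5) 759.494ms=2b +151.899ms=2/5b
6) 911.392ms=12/5b +151.899ms=2/5b
7) 1063.291ms=14/5b +151.899ms=2/5b
8) 1215.19ms=16/5b +303.797ms=4/5b
Σ=4b of 4 (158bpm 2/4) — PASS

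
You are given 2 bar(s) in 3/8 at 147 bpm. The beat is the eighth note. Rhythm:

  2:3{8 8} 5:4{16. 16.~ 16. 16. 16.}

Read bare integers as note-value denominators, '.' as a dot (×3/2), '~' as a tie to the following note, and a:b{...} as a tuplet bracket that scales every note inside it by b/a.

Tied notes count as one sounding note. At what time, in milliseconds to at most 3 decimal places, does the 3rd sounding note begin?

1. 0.0ms @ 0 + 612.245ms (3/2)
2. 612.245ms @ 3/2 + 612.245ms (3/2)
3. 1224.49ms @ 3 + 244.898ms (3/5)
4. 1469.388ms @ 18/5 + 489.796ms (6/5)
5. 1959.184ms @ 24/5 + 244.898ms (3/5)
6. 2204.082ms @ 27/5 + 244.898ms (3/5)

note 3 onset = 3b = 1224.49ms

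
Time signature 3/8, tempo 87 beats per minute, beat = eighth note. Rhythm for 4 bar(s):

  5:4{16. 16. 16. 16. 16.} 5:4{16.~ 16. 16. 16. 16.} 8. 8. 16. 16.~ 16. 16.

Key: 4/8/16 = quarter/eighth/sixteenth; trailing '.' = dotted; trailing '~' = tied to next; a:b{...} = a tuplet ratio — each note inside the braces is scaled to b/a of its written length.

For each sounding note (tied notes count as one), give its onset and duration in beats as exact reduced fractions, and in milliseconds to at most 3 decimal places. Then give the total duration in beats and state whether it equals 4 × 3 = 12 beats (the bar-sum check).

1) 0.0ms=0b +413.793ms=3/5b
2) 413.793ms=3/5b +413.793ms=3/5b
3) 827.586ms=6/5b +413.793ms=3/5b
4) 1241.379ms=9/5b +413.793ms=3/5b
5) 1655.172ms=12/5b +413.793ms=3/5b
6) 2068.966ms=3b +827.586ms=6/5b
7) 2896.552ms=21/5b +413.793ms=3/5b
8) 3310.345ms=24/5b +413.793ms=3/5b
9) 3724.138ms=27/5b +413.793ms=3/5b
10) 4137.931ms=6b +1034.483ms=3/2b
11) 5172.414ms=15/2b +1034.483ms=3/2b
12) 6206.897ms=9b +517.241ms=3/4b
13) 6724.138ms=39/4b +1034.483ms=3/2b
14) 7758.621ms=45/4b +517.241ms=3/4b
Σ=12b of 12 (87bpm 3/8) — PASS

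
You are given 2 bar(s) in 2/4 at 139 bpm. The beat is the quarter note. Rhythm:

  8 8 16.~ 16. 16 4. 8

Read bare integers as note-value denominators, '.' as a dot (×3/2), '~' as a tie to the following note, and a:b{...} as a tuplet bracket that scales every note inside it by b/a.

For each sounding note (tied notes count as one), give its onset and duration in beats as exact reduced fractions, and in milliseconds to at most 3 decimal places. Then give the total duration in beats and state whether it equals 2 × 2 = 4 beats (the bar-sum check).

1) 0.0ms=0b +215.827ms=1/2b
2) 215.827ms=1/2b +215.827ms=1/2b
3) 431.655ms=1b +323.741ms=3/4b
4) 755.396ms=7/4b +107.914ms=1/4b
5) 863.309ms=2b +647.482ms=3/2b
6) 1510.791ms=7/2b +215.827ms=1/2b
Σ=4b of 4 (139bpm 2/4) — PASS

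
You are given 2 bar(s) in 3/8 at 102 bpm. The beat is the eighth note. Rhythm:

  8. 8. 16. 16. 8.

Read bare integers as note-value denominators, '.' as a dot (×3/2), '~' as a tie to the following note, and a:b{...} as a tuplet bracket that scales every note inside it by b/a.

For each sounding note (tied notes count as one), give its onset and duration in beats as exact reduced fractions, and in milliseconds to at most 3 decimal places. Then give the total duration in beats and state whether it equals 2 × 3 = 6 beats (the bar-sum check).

1) 0.0ms=0b +882.353ms=3/2b
2) 882.353ms=3/2b +882.353ms=3/2b
3) 1764.706ms=3b +441.176ms=3/4b
4) 2205.882ms=15/4b +441.176ms=3/4b
5) 2647.059ms=9/2b +882.353ms=3/2b
Σ=6b of 6 (102bpm 3/8) — PASS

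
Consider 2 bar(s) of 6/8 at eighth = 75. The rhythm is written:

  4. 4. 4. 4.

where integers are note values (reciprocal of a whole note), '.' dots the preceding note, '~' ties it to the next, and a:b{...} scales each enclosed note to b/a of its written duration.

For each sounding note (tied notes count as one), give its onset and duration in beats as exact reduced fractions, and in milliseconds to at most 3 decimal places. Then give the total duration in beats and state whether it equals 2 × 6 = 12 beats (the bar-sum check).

1) 0.0ms=0b +2400.0ms=3b
2) 2400.0ms=3b +2400.0ms=3b
3) 4800.0ms=6b +2400.0ms=3b
4) 7200.0ms=9b +2400.0ms=3b
Σ=12b of 12 (75bpm 6/8) — PASS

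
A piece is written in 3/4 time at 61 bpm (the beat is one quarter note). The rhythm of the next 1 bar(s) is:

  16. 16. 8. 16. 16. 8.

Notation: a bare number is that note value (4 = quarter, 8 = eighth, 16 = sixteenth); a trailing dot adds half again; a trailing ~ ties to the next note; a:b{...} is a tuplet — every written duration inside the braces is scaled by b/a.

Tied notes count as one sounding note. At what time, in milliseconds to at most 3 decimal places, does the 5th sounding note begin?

1. 0.0ms @ 0 + 368.852ms (3/8)
2. 368.852ms @ 3/8 + 368.852ms (3/8)
3. 737.705ms @ 3/4 + 737.705ms (3/4)
4. 1475.41ms @ 3/2 + 368.852ms (3/8)
5. 1844.262ms @ 15/8 + 368.852ms (3/8)
6. 2213.115ms @ 9/4 + 737.705ms (3/4)

note 5 onset = 15/8b = 1844.262ms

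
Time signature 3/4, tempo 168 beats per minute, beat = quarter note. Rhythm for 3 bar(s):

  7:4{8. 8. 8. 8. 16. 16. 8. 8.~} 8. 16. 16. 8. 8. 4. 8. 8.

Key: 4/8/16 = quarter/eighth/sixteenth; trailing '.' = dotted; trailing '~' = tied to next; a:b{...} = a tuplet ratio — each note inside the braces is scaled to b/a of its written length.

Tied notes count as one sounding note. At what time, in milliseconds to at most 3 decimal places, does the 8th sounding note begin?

1. 0.0ms @ 0 + 153.061ms (3/7)
2. 153.061ms @ 3/7 + 153.061ms (3/7)
3. 306.122ms @ 6/7 + 153.061ms (3/7)
4. 459.184ms @ 9/7 + 153.061ms (3/7)
5. 612.245ms @ 12/7 + 76.531ms (3/14)
6. 688.776ms @ 27/14 + 76.531ms (3/14)
7. 765.306ms @ 15/7 + 153.061ms (3/7)
8. 918.367ms @ 18/7 + 420.918ms (33/28)
9. 1339.286ms @ 15/4 + 133.929ms (3/8)
10. 1473.214ms @ 33/8 + 133.929ms (3/8)
11. 1607.143ms @ 9/2 + 267.857ms (3/4)
12. 1875.0ms @ 21/4 + 267.857ms (3/4)
13. 2142.857ms @ 6 + 535.714ms (3/2)
14. 2678.571ms @ 15/2 + 267.857ms (3/4)
15. 2946.429ms @ 33/4 + 267.857ms (3/4)

note 8 onset = 18/7b = 918.367ms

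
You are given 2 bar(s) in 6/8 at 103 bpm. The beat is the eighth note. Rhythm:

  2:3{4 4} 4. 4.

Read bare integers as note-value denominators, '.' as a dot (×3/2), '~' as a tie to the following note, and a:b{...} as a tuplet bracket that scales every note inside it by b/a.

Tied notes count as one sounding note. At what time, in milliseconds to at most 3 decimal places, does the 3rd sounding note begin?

1. 0.0ms @ 0 + 1747.573ms (3)
2. 1747.573ms @ 3 + 1747.573ms (3)
3. 3495.146ms @ 6 + 1747.573ms (3)
4. 5242.718ms @ 9 + 1747.573ms (3)

note 3 onset = 6b = 3495.146ms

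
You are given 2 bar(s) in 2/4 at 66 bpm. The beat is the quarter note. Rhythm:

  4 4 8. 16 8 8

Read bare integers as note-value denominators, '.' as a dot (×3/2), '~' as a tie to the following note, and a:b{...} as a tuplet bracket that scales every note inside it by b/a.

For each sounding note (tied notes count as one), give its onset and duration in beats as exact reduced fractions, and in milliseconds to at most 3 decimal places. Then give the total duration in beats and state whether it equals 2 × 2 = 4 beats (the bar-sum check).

1) 0.0ms=0b +909.091ms=1b
2) 909.091ms=1b +909.091ms=1b
3) 1818.182ms=2b +681.818ms=3/4b
4) 2500.0ms=11/4b +227.273ms=1/4b
5) 2727.273ms=3b +454.545ms=1/2b
6) 3181.818ms=7/2b +454.545ms=1/2b
Σ=4b of 4 (66bpm 2/4) — PASS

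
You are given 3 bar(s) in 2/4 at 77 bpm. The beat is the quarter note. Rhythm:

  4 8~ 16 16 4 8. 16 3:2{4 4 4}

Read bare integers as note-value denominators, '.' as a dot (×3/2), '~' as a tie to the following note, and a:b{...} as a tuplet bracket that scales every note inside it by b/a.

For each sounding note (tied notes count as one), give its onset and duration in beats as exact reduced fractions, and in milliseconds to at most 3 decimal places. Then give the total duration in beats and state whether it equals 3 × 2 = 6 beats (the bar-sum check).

1) 0.0ms=0b +779.221ms=1b
2) 779.221ms=1b +584.416ms=3/4b
3) 1363.636ms=7/4b +194.805ms=1/4b
4) 1558.442ms=2b +779.221ms=1b
5) 2337.662ms=3b +584.416ms=3/4b
6) 2922.078ms=15/4b +194.805ms=1/4b
7) 3116.883ms=4b +519.481ms=2/3b
8) 3636.364ms=14/3b +519.481ms=2/3b
9) 4155.844ms=16/3b +519.481ms=2/3b
Σ=6b of 6 (77bpm 2/4) — PASS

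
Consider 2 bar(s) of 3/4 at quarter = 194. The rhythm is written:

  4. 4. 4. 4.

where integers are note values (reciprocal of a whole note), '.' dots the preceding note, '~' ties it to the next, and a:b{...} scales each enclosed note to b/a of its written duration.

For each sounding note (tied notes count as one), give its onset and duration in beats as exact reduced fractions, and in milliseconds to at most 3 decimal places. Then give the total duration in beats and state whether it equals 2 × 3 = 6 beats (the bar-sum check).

1) 0.0ms=0b +463.918ms=3/2b
2) 463.918ms=3/2b +463.918ms=3/2b
3) 927.835ms=3b +463.918ms=3/2b
4) 1391.753ms=9/2b +463.918ms=3/2b
Σ=6b of 6 (194bpm 3/4) — PASS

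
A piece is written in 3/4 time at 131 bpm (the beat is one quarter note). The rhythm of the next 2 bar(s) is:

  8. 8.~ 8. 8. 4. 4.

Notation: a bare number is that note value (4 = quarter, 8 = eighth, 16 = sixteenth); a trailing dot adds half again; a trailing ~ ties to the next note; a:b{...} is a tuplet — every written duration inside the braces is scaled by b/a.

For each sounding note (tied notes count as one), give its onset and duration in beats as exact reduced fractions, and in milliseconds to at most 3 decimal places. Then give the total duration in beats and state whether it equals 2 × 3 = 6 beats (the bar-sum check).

1) 0.0ms=0b +343.511ms=3/4b
2) 343.511ms=3/4b +687.023ms=3/2b
3) 1030.534ms=9/4b +343.511ms=3/4b
4) 1374.046ms=3b +687.023ms=3/2b
5) 2061.069ms=9/2b +687.023ms=3/2b
Σ=6b of 6 (131bpm 3/4) — PASS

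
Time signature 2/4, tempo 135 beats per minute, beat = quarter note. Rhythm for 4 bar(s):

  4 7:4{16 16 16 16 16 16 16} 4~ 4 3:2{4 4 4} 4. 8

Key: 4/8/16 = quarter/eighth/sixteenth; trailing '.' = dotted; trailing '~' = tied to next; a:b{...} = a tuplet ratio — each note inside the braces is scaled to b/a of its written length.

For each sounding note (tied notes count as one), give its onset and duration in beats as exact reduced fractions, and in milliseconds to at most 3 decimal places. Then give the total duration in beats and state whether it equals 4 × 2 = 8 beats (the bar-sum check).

1) 0.0ms=0b +444.444ms=1b
2) 444.444ms=1b +63.492ms=1/7b
3) 507.937ms=8/7b +63.492ms=1/7b
4) 571.429ms=9/7b +63.492ms=1/7b
5) 634.921ms=10/7b +63.492ms=1/7b
6) 698.413ms=11/7b +63.492ms=1/7b
7) 761.905ms=12/7b +63.492ms=1/7b
8) 825.397ms=13/7b +63.492ms=1/7b
9) 888.889ms=2b +888.889ms=2b
10) 1777.778ms=4b +296.296ms=2/3b
11) 2074.074ms=14/3b +296.296ms=2/3b
12) 2370.37ms=16/3b +296.296ms=2/3b
13) 2666.667ms=6b +666.667ms=3/2b
14) 3333.333ms=15/2b +222.222ms=1/2b
Σ=8b of 8 (135bpm 2/4) — PASS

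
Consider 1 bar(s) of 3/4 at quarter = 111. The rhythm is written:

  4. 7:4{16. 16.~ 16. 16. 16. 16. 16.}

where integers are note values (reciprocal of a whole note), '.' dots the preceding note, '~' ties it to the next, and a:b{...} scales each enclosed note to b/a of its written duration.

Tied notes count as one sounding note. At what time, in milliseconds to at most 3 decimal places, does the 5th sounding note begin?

note 5 onset = 33/14b = 1274.131ms

1. 0.0ms @ 0 + 810.811ms (3/2)
2. 810.811ms @ 3/2 + 115.83ms (3/14)
3. 926.641ms @ 12/7 + 231.66ms (3/7)
4. 1158.301ms @ 15/7 + 115.83ms (3/14)
5. 1274.131ms @ 33/14 + 115.83ms (3/14)
6. 1389.961ms @ 18/7 + 115.83ms (3/14)
7. 1505.792ms @ 39/14 + 115.83ms (3/14)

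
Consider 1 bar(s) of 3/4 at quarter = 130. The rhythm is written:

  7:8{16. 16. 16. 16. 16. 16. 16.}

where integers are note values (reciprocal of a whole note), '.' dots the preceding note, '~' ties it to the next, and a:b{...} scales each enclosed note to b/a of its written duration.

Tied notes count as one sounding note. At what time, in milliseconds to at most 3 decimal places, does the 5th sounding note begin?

note 5 onset = 12/7b = 791.209ms

1. 0.0ms @ 0 + 197.802ms (3/7)
2. 197.802ms @ 3/7 + 197.802ms (3/7)
3. 395.604ms @ 6/7 + 197.802ms (3/7)
4. 593.407ms @ 9/7 + 197.802ms (3/7)
5. 791.209ms @ 12/7 + 197.802ms (3/7)
6. 989.011ms @ 15/7 + 197.802ms (3/7)
7. 1186.813ms @ 18/7 + 197.802ms (3/7)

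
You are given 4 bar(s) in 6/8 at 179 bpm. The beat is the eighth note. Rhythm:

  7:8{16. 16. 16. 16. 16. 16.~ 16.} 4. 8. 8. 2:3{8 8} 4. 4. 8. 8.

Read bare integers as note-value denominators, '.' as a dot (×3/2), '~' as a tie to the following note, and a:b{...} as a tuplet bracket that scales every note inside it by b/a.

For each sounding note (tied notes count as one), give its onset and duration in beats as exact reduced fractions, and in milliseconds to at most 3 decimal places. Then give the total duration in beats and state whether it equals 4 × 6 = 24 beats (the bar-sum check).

1) 0.0ms=0b +287.31ms=6/7b
2) 287.31ms=6/7b +287.31ms=6/7b
3) 574.621ms=12/7b +287.31ms=6/7b
4) 861.931ms=18/7b +287.31ms=6/7b
5) 1149.242ms=24/7b +287.31ms=6/7b
6) 1436.552ms=30/7b +574.621ms=12/7b
7) 2011.173ms=6b +1005.587ms=3b
8) 3016.76ms=9b +502.793ms=3/2b
9) 3519.553ms=21/2b +502.793ms=3/2b
10) 4022.346ms=12b +502.793ms=3/2b
11) 4525.14ms=27/2b +502.793ms=3/2b
12) 5027.933ms=15b +1005.587ms=3b
13) 6033.52ms=18b +1005.587ms=3b
14) 7039.106ms=21b +502.793ms=3/2b
15) 7541.899ms=45/2b +502.793ms=3/2b
Σ=24b of 24 (179bpm 6/8) — PASS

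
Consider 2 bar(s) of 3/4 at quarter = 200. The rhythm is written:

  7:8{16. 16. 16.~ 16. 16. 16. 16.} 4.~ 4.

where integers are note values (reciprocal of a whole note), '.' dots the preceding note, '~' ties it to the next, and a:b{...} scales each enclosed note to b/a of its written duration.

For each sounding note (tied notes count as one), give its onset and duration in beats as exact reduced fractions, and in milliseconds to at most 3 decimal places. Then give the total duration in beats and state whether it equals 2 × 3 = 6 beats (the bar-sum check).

1) 0.0ms=0b +128.571ms=3/7b
2) 128.571ms=3/7b +128.571ms=3/7b
3) 257.143ms=6/7b +257.143ms=6/7b
4) 514.286ms=12/7b +128.571ms=3/7b
5) 642.857ms=15/7b +128.571ms=3/7b
6) 771.429ms=18/7b +128.571ms=3/7b
7) 900.0ms=3b +900.0ms=3b
Σ=6b of 6 (200bpm 3/4) — PASS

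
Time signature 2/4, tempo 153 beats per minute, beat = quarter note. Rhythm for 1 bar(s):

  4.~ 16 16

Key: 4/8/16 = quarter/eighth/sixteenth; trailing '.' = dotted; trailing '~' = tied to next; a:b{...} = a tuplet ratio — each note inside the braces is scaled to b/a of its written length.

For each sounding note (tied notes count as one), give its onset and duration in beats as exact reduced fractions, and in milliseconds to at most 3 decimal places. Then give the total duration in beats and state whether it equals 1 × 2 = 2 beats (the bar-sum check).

1) 0.0ms=0b +686.275ms=7/4b
2) 686.275ms=7/4b +98.039ms=1/4b
Σ=2b of 2 (153bpm 2/4) — PASS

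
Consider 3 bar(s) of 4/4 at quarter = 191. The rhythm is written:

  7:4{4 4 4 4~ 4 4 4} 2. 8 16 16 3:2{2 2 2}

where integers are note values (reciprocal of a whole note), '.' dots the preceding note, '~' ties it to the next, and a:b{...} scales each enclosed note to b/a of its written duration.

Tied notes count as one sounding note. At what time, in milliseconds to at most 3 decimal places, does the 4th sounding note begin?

1. 0.0ms @ 0 + 179.506ms (4/7)
2. 179.506ms @ 4/7 + 179.506ms (4/7)
3. 359.013ms @ 8/7 + 179.506ms (4/7)
4. 538.519ms @ 12/7 + 359.013ms (8/7)
5. 897.532ms @ 20/7 + 179.506ms (4/7)
6. 1077.038ms @ 24/7 + 179.506ms (4/7)
7. 1256.545ms @ 4 + 942.408ms (3)
8. 2198.953ms @ 7 + 157.068ms (1/2)
9. 2356.021ms @ 15/2 + 78.534ms (1/4)
10. 2434.555ms @ 31/4 + 78.534ms (1/4)
11. 2513.089ms @ 8 + 418.848ms (4/3)
12. 2931.937ms @ 28/3 + 418.848ms (4/3)
13. 3350.785ms @ 32/3 + 418.848ms (4/3)

note 4 onset = 12/7b = 538.519ms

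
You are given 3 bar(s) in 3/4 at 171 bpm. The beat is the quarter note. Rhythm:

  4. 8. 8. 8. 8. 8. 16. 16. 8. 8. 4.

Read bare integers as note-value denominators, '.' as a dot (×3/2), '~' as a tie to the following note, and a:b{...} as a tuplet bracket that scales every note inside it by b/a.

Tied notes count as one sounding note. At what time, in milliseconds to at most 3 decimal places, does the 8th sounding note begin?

note 8 onset = 45/8b = 1973.684ms

1. 0.0ms @ 0 + 526.316ms (3/2)
2. 526.316ms @ 3/2 + 263.158ms (3/4)
3. 789.474ms @ 9/4 + 263.158ms (3/4)
4. 1052.632ms @ 3 + 263.158ms (3/4)
5. 1315.789ms @ 15/4 + 263.158ms (3/4)
6. 1578.947ms @ 9/2 + 263.158ms (3/4)
7. 1842.105ms @ 21/4 + 131.579ms (3/8)
8. 1973.684ms @ 45/8 + 131.579ms (3/8)
9. 2105.263ms @ 6 + 263.158ms (3/4)
10. 2368.421ms @ 27/4 + 263.158ms (3/4)
11. 2631.579ms @ 15/2 + 526.316ms (3/2)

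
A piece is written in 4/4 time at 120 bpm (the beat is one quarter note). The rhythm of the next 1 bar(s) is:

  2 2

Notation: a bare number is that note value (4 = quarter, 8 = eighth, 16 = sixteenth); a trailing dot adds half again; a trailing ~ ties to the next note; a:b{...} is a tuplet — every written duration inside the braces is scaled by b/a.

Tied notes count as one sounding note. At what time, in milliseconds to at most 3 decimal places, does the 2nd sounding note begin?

note 2 onset = 2b = 1000.0ms

1. 0.0ms @ 0 + 1000.0ms (2)
2. 1000.0ms @ 2 + 1000.0ms (2)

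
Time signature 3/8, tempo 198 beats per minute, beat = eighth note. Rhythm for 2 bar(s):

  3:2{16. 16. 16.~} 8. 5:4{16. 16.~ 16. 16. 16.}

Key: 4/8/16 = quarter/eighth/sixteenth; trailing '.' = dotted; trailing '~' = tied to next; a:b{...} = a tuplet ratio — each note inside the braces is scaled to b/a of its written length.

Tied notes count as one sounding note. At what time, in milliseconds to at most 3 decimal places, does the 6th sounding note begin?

note 6 onset = 24/5b = 1454.545ms

1. 0.0ms @ 0 + 151.515ms (1/2)
2. 151.515ms @ 1/2 + 151.515ms (1/2)
3. 303.03ms @ 1 + 606.061ms (2)
4. 909.091ms @ 3 + 181.818ms (3/5)
5. 1090.909ms @ 18/5 + 363.636ms (6/5)
6. 1454.545ms @ 24/5 + 181.818ms (3/5)
7. 1636.364ms @ 27/5 + 181.818ms (3/5)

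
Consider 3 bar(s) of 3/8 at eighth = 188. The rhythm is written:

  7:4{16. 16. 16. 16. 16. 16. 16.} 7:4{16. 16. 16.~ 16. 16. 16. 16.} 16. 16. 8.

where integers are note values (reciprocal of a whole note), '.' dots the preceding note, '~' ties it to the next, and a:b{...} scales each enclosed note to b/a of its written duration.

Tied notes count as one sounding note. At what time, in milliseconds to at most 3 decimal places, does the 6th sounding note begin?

note 6 onset = 15/7b = 683.891ms

1. 0.0ms @ 0 + 136.778ms (3/7)
2. 136.778ms @ 3/7 + 136.778ms (3/7)
3. 273.556ms @ 6/7 + 136.778ms (3/7)
4. 410.334ms @ 9/7 + 136.778ms (3/7)
5. 547.112ms @ 12/7 + 136.778ms (3/7)
6. 683.891ms @ 15/7 + 136.778ms (3/7)
7. 820.669ms @ 18/7 + 136.778ms (3/7)
8. 957.447ms @ 3 + 136.778ms (3/7)
9. 1094.225ms @ 24/7 + 136.778ms (3/7)
10. 1231.003ms @ 27/7 + 273.556ms (6/7)
11. 1504.559ms @ 33/7 + 136.778ms (3/7)
12. 1641.337ms @ 36/7 + 136.778ms (3/7)
13. 1778.116ms @ 39/7 + 136.778ms (3/7)
14. 1914.894ms @ 6 + 239.362ms (3/4)
15. 2154.255ms @ 27/4 + 239.362ms (3/4)
16. 2393.617ms @ 15/2 + 478.723ms (3/2)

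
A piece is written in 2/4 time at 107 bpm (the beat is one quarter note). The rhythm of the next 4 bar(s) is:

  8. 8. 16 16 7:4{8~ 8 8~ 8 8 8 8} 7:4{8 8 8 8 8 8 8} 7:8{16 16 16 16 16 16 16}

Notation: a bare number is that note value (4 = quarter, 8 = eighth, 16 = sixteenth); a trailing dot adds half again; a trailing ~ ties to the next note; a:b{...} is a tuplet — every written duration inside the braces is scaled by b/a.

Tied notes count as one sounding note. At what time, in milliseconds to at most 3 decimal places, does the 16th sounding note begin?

note 16 onset = 40/7b = 3204.272ms

1. 0.0ms @ 0 + 420.561ms (3/4)
2. 420.561ms @ 3/4 + 420.561ms (3/4)
3. 841.121ms @ 3/2 + 140.187ms (1/4)
4. 981.308ms @ 7/4 + 140.187ms (1/4)
5. 1121.495ms @ 2 + 320.427ms (4/7)
6. 1441.923ms @ 18/7 + 320.427ms (4/7)
7. 1762.35ms @ 22/7 + 160.214ms (2/7)
8. 1922.563ms @ 24/7 + 160.214ms (2/7)
9. 2082.777ms @ 26/7 + 160.214ms (2/7)
10. 2242.991ms @ 4 + 160.214ms (2/7)
11. 2403.204ms @ 30/7 + 160.214ms (2/7)
12. 2563.418ms @ 32/7 + 160.214ms (2/7)
13. 2723.632ms @ 34/7 + 160.214ms (2/7)
14. 2883.845ms @ 36/7 + 160.214ms (2/7)
15. 3044.059ms @ 38/7 + 160.214ms (2/7)
16. 3204.272ms @ 40/7 + 160.214ms (2/7)
17. 3364.486ms @ 6 + 160.214ms (2/7)
18. 3524.7ms @ 44/7 + 160.214ms (2/7)
19. 3684.913ms @ 46/7 + 160.214ms (2/7)
20. 3845.127ms @ 48/7 + 160.214ms (2/7)
21. 4005.34ms @ 50/7 + 160.214ms (2/7)
22. 4165.554ms @ 52/7 + 160.214ms (2/7)
23. 4325.768ms @ 54/7 + 160.214ms (2/7)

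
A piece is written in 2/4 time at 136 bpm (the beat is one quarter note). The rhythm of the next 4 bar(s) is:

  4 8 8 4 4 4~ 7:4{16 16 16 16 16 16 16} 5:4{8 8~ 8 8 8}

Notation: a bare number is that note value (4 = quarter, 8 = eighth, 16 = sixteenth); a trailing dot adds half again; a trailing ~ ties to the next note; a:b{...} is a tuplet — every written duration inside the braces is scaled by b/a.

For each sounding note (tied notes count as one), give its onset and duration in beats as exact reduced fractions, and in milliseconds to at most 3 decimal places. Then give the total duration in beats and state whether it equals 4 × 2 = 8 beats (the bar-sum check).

1) 0.0ms=0b +441.176ms=1b
2) 441.176ms=1b +220.588ms=1/2b
3) 661.765ms=3/2b +220.588ms=1/2b
4) 882.353ms=2b +441.176ms=1b
5) 1323.529ms=3b +441.176ms=1b
6) 1764.706ms=4b +504.202ms=8/7b
7) 2268.908ms=36/7b +63.025ms=1/7b
8) 2331.933ms=37/7b +63.025ms=1/7b
9) 2394.958ms=38/7b +63.025ms=1/7b
10) 2457.983ms=39/7b +63.025ms=1/7b
11) 2521.008ms=40/7b +63.025ms=1/7b
12) 2584.034ms=41/7b +63.025ms=1/7b
13) 2647.059ms=6b +176.471ms=2/5b
14) 2823.529ms=32/5b +352.941ms=4/5b
15) 3176.471ms=36/5b +176.471ms=2/5b
16) 3352.941ms=38/5b +176.471ms=2/5b
Σ=8b of 8 (136bpm 2/4) — PASS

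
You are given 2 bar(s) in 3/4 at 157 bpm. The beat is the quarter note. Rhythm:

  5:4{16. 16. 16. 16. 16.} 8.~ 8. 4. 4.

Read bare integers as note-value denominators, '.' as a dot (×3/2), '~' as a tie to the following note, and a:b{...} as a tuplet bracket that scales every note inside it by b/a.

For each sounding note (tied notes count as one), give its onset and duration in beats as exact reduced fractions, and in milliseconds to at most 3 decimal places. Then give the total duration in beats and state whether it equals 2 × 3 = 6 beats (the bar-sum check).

1) 0.0ms=0b +114.65ms=3/10b
2) 114.65ms=3/10b +114.65ms=3/10b
3) 229.299ms=3/5b +114.65ms=3/10b
4) 343.949ms=9/10b +114.65ms=3/10b
5) 458.599ms=6/5b +114.65ms=3/10b
6) 573.248ms=3/2b +573.248ms=3/2b
7) 1146.497ms=3b +573.248ms=3/2b
8) 1719.745ms=9/2b +573.248ms=3/2b
Σ=6b of 6 (157bpm 3/4) — PASS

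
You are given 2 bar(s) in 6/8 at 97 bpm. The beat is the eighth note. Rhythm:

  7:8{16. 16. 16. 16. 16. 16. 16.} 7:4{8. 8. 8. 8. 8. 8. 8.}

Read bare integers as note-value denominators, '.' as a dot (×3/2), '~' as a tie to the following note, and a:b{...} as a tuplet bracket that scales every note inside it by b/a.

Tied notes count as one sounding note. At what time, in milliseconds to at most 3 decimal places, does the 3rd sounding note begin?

1. 0.0ms @ 0 + 530.191ms (6/7)
2. 530.191ms @ 6/7 + 530.191ms (6/7)
3. 1060.383ms @ 12/7 + 530.191ms (6/7)
4. 1590.574ms @ 18/7 + 530.191ms (6/7)
5. 2120.766ms @ 24/7 + 530.191ms (6/7)
6. 2650.957ms @ 30/7 + 530.191ms (6/7)
7. 3181.149ms @ 36/7 + 530.191ms (6/7)
8. 3711.34ms @ 6 + 530.191ms (6/7)
9. 4241.532ms @ 48/7 + 530.191ms (6/7)
10. 4771.723ms @ 54/7 + 530.191ms (6/7)
11. 5301.915ms @ 60/7 + 530.191ms (6/7)
12. 5832.106ms @ 66/7 + 530.191ms (6/7)
13. 6362.297ms @ 72/7 + 530.191ms (6/7)
14. 6892.489ms @ 78/7 + 530.191ms (6/7)

note 3 onset = 12/7b = 1060.383ms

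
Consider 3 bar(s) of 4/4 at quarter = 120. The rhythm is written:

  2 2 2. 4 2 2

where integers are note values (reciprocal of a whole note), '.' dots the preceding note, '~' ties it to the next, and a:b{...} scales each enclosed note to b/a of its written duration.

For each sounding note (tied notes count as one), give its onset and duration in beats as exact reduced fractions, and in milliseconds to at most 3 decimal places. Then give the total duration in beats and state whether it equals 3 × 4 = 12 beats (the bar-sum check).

1) 0.0ms=0b +1000.0ms=2b
2) 1000.0ms=2b +1000.0ms=2b
3) 2000.0ms=4b +1500.0ms=3b
4) 3500.0ms=7b +500.0ms=1b
5) 4000.0ms=8b +1000.0ms=2b
6) 5000.0ms=10b +1000.0ms=2b
Σ=12b of 12 (120bpm 4/4) — PASS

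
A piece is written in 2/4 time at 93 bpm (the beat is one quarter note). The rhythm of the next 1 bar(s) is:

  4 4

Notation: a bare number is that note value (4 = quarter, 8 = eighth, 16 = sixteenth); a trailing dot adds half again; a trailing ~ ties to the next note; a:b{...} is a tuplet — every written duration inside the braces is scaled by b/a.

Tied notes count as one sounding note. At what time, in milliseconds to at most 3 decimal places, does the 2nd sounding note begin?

1. 0.0ms @ 0 + 645.161ms (1)
2. 645.161ms @ 1 + 645.161ms (1)

note 2 onset = 1b = 645.161ms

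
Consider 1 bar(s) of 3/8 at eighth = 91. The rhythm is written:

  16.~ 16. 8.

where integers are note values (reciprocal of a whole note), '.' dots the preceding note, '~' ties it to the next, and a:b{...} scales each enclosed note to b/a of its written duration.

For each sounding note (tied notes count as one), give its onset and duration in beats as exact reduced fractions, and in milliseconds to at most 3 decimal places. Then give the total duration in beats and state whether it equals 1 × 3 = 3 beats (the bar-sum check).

1) 0.0ms=0b +989.011ms=3/2b
2) 989.011ms=3/2b +989.011ms=3/2b
Σ=3b of 3 (91bpm 3/8) — PASS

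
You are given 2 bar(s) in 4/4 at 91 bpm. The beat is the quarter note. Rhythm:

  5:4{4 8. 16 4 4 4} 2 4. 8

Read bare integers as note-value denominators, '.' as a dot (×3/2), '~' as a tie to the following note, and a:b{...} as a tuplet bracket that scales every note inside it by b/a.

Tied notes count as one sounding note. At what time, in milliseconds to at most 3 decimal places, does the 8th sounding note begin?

1. 0.0ms @ 0 + 527.473ms (4/5)
2. 527.473ms @ 4/5 + 395.604ms (3/5)
3. 923.077ms @ 7/5 + 131.868ms (1/5)
4. 1054.945ms @ 8/5 + 527.473ms (4/5)
5. 1582.418ms @ 12/5 + 527.473ms (4/5)
6. 2109.89ms @ 16/5 + 527.473ms (4/5)
7. 2637.363ms @ 4 + 1318.681ms (2)
8. 3956.044ms @ 6 + 989.011ms (3/2)
9. 4945.055ms @ 15/2 + 329.67ms (1/2)

note 8 onset = 6b = 3956.044ms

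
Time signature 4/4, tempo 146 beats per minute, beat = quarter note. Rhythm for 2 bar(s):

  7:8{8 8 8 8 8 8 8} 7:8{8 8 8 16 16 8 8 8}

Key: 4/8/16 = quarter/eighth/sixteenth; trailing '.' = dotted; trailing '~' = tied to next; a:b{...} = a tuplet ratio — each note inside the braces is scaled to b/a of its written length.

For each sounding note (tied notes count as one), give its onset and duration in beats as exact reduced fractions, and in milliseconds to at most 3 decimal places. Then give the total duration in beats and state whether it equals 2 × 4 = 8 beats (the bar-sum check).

1) 0.0ms=0b +234.834ms=4/7b
2) 234.834ms=4/7b +234.834ms=4/7b
3) 469.667ms=8/7b +234.834ms=4/7b
4) 704.501ms=12/7b +234.834ms=4/7b
5) 939.335ms=16/7b +234.834ms=4/7b
6) 1174.168ms=20/7b +234.834ms=4/7b
7) 1409.002ms=24/7b +234.834ms=4/7b
8) 1643.836ms=4b +234.834ms=4/7b
9) 1878.669ms=32/7b +234.834ms=4/7b
10) 2113.503ms=36/7b +234.834ms=4/7b
11) 2348.337ms=40/7b +117.417ms=2/7b
12) 2465.753ms=6b +117.417ms=2/7b
13) 2583.17ms=44/7b +234.834ms=4/7b
14) 2818.004ms=48/7b +234.834ms=4/7b
15) 3052.838ms=52/7b +234.834ms=4/7b
Σ=8b of 8 (146bpm 4/4) — PASS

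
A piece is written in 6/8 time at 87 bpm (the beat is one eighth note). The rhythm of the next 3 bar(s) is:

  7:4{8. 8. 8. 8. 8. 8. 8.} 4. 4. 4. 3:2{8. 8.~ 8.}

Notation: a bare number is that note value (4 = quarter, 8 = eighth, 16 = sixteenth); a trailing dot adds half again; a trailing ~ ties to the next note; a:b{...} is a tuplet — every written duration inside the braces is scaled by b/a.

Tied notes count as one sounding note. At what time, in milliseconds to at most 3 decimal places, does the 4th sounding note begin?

1. 0.0ms @ 0 + 591.133ms (6/7)
2. 591.133ms @ 6/7 + 591.133ms (6/7)
3. 1182.266ms @ 12/7 + 591.133ms (6/7)
4. 1773.399ms @ 18/7 + 591.133ms (6/7)
5. 2364.532ms @ 24/7 + 591.133ms (6/7)
6. 2955.665ms @ 30/7 + 591.133ms (6/7)
7. 3546.798ms @ 36/7 + 591.133ms (6/7)
8. 4137.931ms @ 6 + 2068.966ms (3)
9. 6206.897ms @ 9 + 2068.966ms (3)
10. 8275.862ms @ 12 + 2068.966ms (3)
11. 10344.828ms @ 15 + 689.655ms (1)
12. 11034.483ms @ 16 + 1379.31ms (2)

note 4 onset = 18/7b = 1773.399ms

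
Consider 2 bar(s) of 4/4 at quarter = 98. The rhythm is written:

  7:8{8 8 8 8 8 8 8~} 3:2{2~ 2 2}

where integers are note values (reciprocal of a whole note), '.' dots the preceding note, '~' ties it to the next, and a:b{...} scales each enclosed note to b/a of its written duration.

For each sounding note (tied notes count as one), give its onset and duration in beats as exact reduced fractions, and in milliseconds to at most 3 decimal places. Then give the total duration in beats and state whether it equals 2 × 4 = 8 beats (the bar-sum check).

1) 0.0ms=0b +349.854ms=4/7b
2) 349.854ms=4/7b +349.854ms=4/7b
3) 699.708ms=8/7b +349.854ms=4/7b
4) 1049.563ms=12/7b +349.854ms=4/7b
5) 1399.417ms=16/7b +349.854ms=4/7b
6) 1749.271ms=20/7b +349.854ms=4/7b
7) 2099.125ms=24/7b +1982.507ms=68/21b
8) 4081.633ms=20/3b +816.327ms=4/3b
Σ=8b of 8 (98bpm 4/4) — PASS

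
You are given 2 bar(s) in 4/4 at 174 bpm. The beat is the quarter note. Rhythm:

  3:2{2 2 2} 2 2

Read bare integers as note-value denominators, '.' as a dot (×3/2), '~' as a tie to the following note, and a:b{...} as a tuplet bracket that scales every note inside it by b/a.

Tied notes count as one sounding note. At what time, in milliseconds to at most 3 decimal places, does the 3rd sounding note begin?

1. 0.0ms @ 0 + 459.77ms (4/3)
2. 459.77ms @ 4/3 + 459.77ms (4/3)
3. 919.54ms @ 8/3 + 459.77ms (4/3)
4. 1379.31ms @ 4 + 689.655ms (2)
5. 2068.966ms @ 6 + 689.655ms (2)

note 3 onset = 8/3b = 919.54ms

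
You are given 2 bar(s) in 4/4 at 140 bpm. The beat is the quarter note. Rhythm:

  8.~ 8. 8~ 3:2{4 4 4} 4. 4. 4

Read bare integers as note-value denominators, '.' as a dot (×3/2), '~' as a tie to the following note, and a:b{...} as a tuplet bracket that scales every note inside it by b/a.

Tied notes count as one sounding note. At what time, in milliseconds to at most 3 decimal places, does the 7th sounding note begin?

1. 0.0ms @ 0 + 642.857ms (3/2)
2. 642.857ms @ 3/2 + 500.0ms (7/6)
3. 1142.857ms @ 8/3 + 285.714ms (2/3)
4. 1428.571ms @ 10/3 + 285.714ms (2/3)
5. 1714.286ms @ 4 + 642.857ms (3/2)
6. 2357.143ms @ 11/2 + 642.857ms (3/2)
7. 3000.0ms @ 7 + 428.571ms (1)

note 7 onset = 7b = 3000.0ms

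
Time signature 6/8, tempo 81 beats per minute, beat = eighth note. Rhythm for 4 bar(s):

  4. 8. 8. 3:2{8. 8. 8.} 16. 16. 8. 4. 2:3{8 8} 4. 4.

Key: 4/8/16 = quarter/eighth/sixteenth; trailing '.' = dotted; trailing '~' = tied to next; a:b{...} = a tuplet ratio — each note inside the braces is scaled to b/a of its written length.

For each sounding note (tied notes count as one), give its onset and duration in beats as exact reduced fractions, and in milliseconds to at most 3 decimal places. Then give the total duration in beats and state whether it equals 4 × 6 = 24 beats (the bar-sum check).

1) 0.0ms=0b +2222.222ms=3b
2) 2222.222ms=3b +1111.111ms=3/2b
3) 3333.333ms=9/2b +1111.111ms=3/2b
4) 4444.444ms=6b +740.741ms=1b
5) 5185.185ms=7b +740.741ms=1b
6) 5925.926ms=8b +740.741ms=1b
7) 6666.667ms=9b +555.556ms=3/4b
8) 7222.222ms=39/4b +555.556ms=3/4b
9) 7777.778ms=21/2b +1111.111ms=3/2b
10) 8888.889ms=12b +2222.222ms=3b
11) 11111.111ms=15b +1111.111ms=3/2b
12) 12222.222ms=33/2b +1111.111ms=3/2b
13) 13333.333ms=18b +2222.222ms=3b
14) 15555.556ms=21b +2222.222ms=3b
Σ=24b of 24 (81bpm 6/8) — PASS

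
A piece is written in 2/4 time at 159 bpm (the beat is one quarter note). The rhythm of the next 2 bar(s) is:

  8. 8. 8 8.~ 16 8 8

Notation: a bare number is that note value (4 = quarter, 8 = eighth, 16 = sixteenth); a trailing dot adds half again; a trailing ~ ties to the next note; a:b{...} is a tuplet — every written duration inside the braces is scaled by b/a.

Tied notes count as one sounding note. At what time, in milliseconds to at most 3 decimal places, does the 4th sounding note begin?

1. 0.0ms @ 0 + 283.019ms (3/4)
2. 283.019ms @ 3/4 + 283.019ms (3/4)
3. 566.038ms @ 3/2 + 188.679ms (1/2)
4. 754.717ms @ 2 + 377.358ms (1)
5. 1132.075ms @ 3 + 188.679ms (1/2)
6. 1320.755ms @ 7/2 + 188.679ms (1/2)

note 4 onset = 2b = 754.717ms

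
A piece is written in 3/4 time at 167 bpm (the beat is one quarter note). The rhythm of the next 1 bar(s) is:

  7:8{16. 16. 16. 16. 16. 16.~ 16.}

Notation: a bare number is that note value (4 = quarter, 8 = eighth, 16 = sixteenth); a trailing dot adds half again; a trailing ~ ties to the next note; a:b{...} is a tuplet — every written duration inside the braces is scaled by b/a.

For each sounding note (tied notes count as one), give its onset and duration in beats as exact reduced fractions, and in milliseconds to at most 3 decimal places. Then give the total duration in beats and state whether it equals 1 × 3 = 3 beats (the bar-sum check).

1) 0.0ms=0b +153.978ms=3/7b
2) 153.978ms=3/7b +153.978ms=3/7b
3) 307.956ms=6/7b +153.978ms=3/7b
4) 461.933ms=9/7b +153.978ms=3/7b
5) 615.911ms=12/7b +153.978ms=3/7b
6) 769.889ms=15/7b +307.956ms=6/7b
Σ=3b of 3 (167bpm 3/4) — PASS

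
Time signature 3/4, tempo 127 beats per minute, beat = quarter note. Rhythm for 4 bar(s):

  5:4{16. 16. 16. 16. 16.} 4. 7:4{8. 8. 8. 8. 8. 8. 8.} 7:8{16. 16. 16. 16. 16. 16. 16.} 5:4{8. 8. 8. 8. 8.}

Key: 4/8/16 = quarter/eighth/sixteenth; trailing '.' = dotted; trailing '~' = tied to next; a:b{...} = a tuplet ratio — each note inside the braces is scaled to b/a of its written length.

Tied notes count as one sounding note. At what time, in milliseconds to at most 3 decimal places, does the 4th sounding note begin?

note 4 onset = 9/10b = 425.197ms

1. 0.0ms @ 0 + 141.732ms (3/10)
2. 141.732ms @ 3/10 + 141.732ms (3/10)
3. 283.465ms @ 3/5 + 141.732ms (3/10)
4. 425.197ms @ 9/10 + 141.732ms (3/10)
5. 566.929ms @ 6/5 + 141.732ms (3/10)
6. 708.661ms @ 3/2 + 708.661ms (3/2)
7. 1417.323ms @ 3 + 202.475ms (3/7)
8. 1619.798ms @ 24/7 + 202.475ms (3/7)
9. 1822.272ms @ 27/7 + 202.475ms (3/7)
10. 2024.747ms @ 30/7 + 202.475ms (3/7)
11. 2227.222ms @ 33/7 + 202.475ms (3/7)
12. 2429.696ms @ 36/7 + 202.475ms (3/7)
13. 2632.171ms @ 39/7 + 202.475ms (3/7)
14. 2834.646ms @ 6 + 202.475ms (3/7)
15. 3037.12ms @ 45/7 + 202.475ms (3/7)
16. 3239.595ms @ 48/7 + 202.475ms (3/7)
17. 3442.07ms @ 51/7 + 202.475ms (3/7)
18. 3644.544ms @ 54/7 + 202.475ms (3/7)
19. 3847.019ms @ 57/7 + 202.475ms (3/7)
20. 4049.494ms @ 60/7 + 202.475ms (3/7)
21. 4251.969ms @ 9 + 283.465ms (3/5)
22. 4535.433ms @ 48/5 + 283.465ms (3/5)
23. 4818.898ms @ 51/5 + 283.465ms (3/5)
24. 5102.362ms @ 54/5 + 283.465ms (3/5)
25. 5385.827ms @ 57/5 + 283.465ms (3/5)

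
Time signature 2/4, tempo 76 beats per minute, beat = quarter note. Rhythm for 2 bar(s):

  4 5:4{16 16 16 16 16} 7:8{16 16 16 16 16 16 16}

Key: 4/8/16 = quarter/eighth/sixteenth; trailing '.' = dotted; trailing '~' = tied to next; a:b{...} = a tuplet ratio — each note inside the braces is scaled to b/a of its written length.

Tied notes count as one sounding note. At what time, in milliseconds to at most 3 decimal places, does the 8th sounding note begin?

1. 0.0ms @ 0 + 789.474ms (1)
2. 789.474ms @ 1 + 157.895ms (1/5)
3. 947.368ms @ 6/5 + 157.895ms (1/5)
4. 1105.263ms @ 7/5 + 157.895ms (1/5)
5. 1263.158ms @ 8/5 + 157.895ms (1/5)
6. 1421.053ms @ 9/5 + 157.895ms (1/5)
7. 1578.947ms @ 2 + 225.564ms (2/7)
8. 1804.511ms @ 16/7 + 225.564ms (2/7)
9. 2030.075ms @ 18/7 + 225.564ms (2/7)
10. 2255.639ms @ 20/7 + 225.564ms (2/7)
11. 2481.203ms @ 22/7 + 225.564ms (2/7)
12. 2706.767ms @ 24/7 + 225.564ms (2/7)
13. 2932.331ms @ 26/7 + 225.564ms (2/7)

note 8 onset = 16/7b = 1804.511ms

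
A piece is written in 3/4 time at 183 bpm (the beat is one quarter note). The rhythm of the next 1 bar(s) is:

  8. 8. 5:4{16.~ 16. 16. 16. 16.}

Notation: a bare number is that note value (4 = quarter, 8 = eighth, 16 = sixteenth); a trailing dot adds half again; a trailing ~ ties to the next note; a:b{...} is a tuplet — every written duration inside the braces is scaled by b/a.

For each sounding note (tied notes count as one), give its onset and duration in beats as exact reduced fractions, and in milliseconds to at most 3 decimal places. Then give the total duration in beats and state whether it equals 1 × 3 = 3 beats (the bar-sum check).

1) 0.0ms=0b +245.902ms=3/4b
2) 245.902ms=3/4b +245.902ms=3/4b
3) 491.803ms=3/2b +196.721ms=3/5b
4) 688.525ms=21/10b +98.361ms=3/10b
5) 786.885ms=12/5b +98.361ms=3/10b
6) 885.246ms=27/10b +98.361ms=3/10b
Σ=3b of 3 (183bpm 3/4) — PASS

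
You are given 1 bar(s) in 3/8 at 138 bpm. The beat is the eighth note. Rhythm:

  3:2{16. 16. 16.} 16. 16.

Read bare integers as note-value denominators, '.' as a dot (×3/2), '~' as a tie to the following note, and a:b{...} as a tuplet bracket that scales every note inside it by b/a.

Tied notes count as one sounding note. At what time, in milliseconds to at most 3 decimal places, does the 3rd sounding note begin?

1. 0.0ms @ 0 + 217.391ms (1/2)
2. 217.391ms @ 1/2 + 217.391ms (1/2)
3. 434.783ms @ 1 + 217.391ms (1/2)
4. 652.174ms @ 3/2 + 326.087ms (3/4)
5. 978.261ms @ 9/4 + 326.087ms (3/4)

note 3 onset = 1b = 434.783ms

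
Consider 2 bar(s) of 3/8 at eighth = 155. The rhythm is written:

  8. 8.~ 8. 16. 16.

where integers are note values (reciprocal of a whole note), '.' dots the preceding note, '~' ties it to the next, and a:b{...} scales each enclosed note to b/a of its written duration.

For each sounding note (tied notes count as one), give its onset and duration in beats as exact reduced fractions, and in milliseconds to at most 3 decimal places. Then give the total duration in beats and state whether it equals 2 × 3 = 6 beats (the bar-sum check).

1) 0.0ms=0b +580.645ms=3/2b
2) 580.645ms=3/2b +1161.29ms=3b
3) 1741.935ms=9/2b +290.323ms=3/4b
4) 2032.258ms=21/4b +290.323ms=3/4b
Σ=6b of 6 (155bpm 3/8) — PASS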